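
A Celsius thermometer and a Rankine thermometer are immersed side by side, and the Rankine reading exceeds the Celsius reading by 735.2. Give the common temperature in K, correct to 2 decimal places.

Let x be the Celsius reading; then the Rankine reading is 1.8·x + 491.67.
(1.8·x + 491.67) - x = 735.2  ⇒  (0.8)·x = 243.53  ⇒  x = 304.4125°C.
In kelvin: 304.4125 + 273.15 = 577.56 K.

577.56 K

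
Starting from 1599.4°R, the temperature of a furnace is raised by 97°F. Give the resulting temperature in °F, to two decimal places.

Initial temperature in Celsius: (1599.4 - 491.67) × 5/9 = 615.4056°C.
The 97°F change is an interval, so only the factor 5/9 applies: +97 × 5/9 = +53.8889°C.
Final Celsius temperature: 615.4056 + 53.8889 = 669.2944°C.
In Fahrenheit: 669.2944 × 1.8 + 32 = 1236.73°F.

1236.73°F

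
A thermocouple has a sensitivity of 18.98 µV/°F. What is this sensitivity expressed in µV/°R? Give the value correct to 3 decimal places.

The quantity depends on a temperature interval, so only the ratio of degree sizes applies; the offset between the scales is irrelevant.
A change of 1°R is a change of 1°F, so per °R the value is 18.98 × 1 = 18.980.

18.980 µV/°R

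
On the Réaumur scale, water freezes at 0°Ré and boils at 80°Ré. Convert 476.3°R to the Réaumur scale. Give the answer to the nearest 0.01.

First in Celsius: (476.3 - 491.67) × 5/9 = -8.5389°C.
Linearly onto the Réaumur scale: 0 + (-8.5389 / 100) × (80 - 0) = -6.83°Ré.

-6.83°Ré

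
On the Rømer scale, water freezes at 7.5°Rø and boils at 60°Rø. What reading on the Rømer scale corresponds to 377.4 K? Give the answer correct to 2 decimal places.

62.23°Rø

First in Celsius: 377.4 - 273.15 = 104.2500°C.
Linearly onto the Rømer scale: 7.5 + (104.2500 / 100) × (60 - 7.5) = 62.23°Rø.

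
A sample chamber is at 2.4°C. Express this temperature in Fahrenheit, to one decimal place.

36.3°F

In Fahrenheit: 2.4000 × 1.8 + 32 = 36.3°F.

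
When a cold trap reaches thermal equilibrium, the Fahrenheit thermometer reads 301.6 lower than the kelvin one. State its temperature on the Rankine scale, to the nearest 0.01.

355.66°R

Let x be the kelvin reading; then the Fahrenheit reading is 1.8·x - 459.67.
(1.8·x - 459.67) - x = -301.6  ⇒  (0.8)·x = 158.07  ⇒  x = 197.5875 K.
In Celsius: 197.5875 - 273.15 = -75.5625°C.
In Rankine: -75.5625 × 1.8 + 491.67 = 355.66°R.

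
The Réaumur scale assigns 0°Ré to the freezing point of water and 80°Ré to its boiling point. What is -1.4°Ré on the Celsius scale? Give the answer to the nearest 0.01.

-1.75°C

Linear interpolation between the fixed points: C = (-1.4 - 0) × 100 / (80 - 0) = -1.7500°C.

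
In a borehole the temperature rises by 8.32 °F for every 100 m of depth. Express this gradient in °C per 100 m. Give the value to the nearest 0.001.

4.622 °C/100 m

Since only a temperature interval is involved, the additive offset between the scales drops out.
A change of 1°F is a change of 5/9°C, so 8.32 × 5/9 = 4.622.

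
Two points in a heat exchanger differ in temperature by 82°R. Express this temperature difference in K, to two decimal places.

For a temperature interval the offset drops out; only the factor 5/9 applies.
82 × 5/9 = 45.56.

45.56 K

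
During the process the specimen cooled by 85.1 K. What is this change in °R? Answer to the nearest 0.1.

Only the scale ratio 1.8 matters for a change in temperature.
85.1 × 1.8 = 153.2.

153.2°R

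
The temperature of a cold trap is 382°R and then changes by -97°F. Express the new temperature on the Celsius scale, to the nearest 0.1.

Initial temperature in Celsius: (382 - 491.67) × 5/9 = -60.9278°C.
The 97°F change is an interval, so only the factor 5/9 applies: -97 × 5/9 = -53.8889°C.
Final Celsius temperature: -60.9278 - 53.8889 = -114.8167°C.

-114.8°C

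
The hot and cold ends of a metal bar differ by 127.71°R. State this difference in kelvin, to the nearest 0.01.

An interval of 1°R corresponds to 5/9 K.
127.71 × 5/9 = 70.95.

70.95 K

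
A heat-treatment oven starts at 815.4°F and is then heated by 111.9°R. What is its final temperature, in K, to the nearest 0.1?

770.5 K

Initial temperature in Celsius: (815.4 - 32) × 5/9 = 435.2222°C.
The 111.9°R change is an interval, so only the factor 5/9 applies: +111.9 × 5/9 = +62.1667°C.
Final Celsius temperature: 435.2222 + 62.1667 = 497.3889°C.
In kelvin: 497.3889 + 273.15 = 770.5 K.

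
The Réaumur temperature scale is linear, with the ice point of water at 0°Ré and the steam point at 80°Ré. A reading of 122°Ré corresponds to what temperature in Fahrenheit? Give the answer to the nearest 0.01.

Linear interpolation between the fixed points: C = (122 - 0) × 100 / (80 - 0) = 152.5000°C.
Then 152.5000 × 1.8 + 32 = 306.50°F.

306.50°F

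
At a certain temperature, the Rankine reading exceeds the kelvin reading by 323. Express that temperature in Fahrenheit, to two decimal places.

267.08°F

Let x be the kelvin reading; then the Rankine reading is 1.8·x.
(1.8·x) - x = 323  ⇒  (0.8)·x = 323  ⇒  x = 403.7500 K.
In Celsius: 403.75 - 273.15 = 130.6000°C.
In Fahrenheit: 130.6000 × 1.8 + 32 = 267.08°F.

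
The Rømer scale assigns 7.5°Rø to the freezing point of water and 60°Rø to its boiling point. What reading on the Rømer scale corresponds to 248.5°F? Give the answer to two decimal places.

First in Celsius: (248.5 - 32) × 5/9 = 120.2778°C.
Linearly onto the Rømer scale: 7.5 + (120.2778 / 100) × (60 - 7.5) = 70.65°Rø.

70.65°Rø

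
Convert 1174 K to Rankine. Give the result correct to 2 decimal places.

In Celsius: 1174 - 273.15 = 900.8500°C.
In Rankine: 900.8500 × 1.8 + 491.67 = 2113.20°R.

2113.20°R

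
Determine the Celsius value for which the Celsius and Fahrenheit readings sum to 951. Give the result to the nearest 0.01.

328.21°C

Let C be the Celsius reading. The Fahrenheit reading is F = 1.8·C + 32.
Require C + F = 951: (2.8)·C + 32 = 951.
C = (951 - 32) / (2.8) = 328.21.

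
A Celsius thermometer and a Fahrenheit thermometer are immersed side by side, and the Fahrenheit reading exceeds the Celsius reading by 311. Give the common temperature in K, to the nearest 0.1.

Let x be the Celsius reading; then the Fahrenheit reading is 1.8·x + 32.
(1.8·x + 32) - x = 311  ⇒  (0.8)·x = 279  ⇒  x = 348.7500°C.
In kelvin: 348.7500 + 273.15 = 621.9 K.

621.9 K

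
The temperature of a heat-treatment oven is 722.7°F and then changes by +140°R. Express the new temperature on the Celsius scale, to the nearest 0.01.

461.50°C

Initial temperature in Celsius: (722.7 - 32) × 5/9 = 383.7222°C.
The 140°R change is an interval, so only the factor 5/9 applies: +140 × 5/9 = +77.7778°C.
Final Celsius temperature: 383.7222 + 77.7778 = 461.5000°C.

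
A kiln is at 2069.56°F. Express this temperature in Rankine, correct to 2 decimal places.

2529.23°R

In Celsius: (2069.56 - 32) × 5/9 = 1131.9778°C.
In Rankine: 1131.9778 × 1.8 + 491.67 = 2529.23°R.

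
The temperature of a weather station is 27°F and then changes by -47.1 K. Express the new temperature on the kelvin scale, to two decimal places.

Initial temperature in Celsius: (27 - 32) × 5/9 = -2.7778°C.
The 47.1 K change is an interval; Kelvin and Celsius degrees are the same size, so ΔC = -47.1°C.
Final Celsius temperature: -2.7778 - 47.1000 = -49.8778°C.
In kelvin: -49.8778 + 273.15 = 223.27 K.

223.27 K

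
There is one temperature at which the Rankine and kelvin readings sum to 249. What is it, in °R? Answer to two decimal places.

Let R be the Rankine reading. The kelvin reading is K = 5/9·R.
Require R + K = 249: (14/9)·R = 249.
R = (249) / (14/9) = 160.07.

160.07°R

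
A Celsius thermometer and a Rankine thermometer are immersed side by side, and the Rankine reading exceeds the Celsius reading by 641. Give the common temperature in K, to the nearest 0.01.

Let x be the Celsius reading; then the Rankine reading is 1.8·x + 491.67.
(1.8·x + 491.67) - x = 641  ⇒  (0.8)·x = 149.33  ⇒  x = 186.6625°C.
In kelvin: 186.6625 + 273.15 = 459.81 K.

459.81 K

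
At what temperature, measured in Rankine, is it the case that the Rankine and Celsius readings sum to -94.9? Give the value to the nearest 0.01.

Let R be the Rankine reading. The Celsius reading is C = 5/9·R - 273.15.
Require R + C = -94.9: (14/9)·R - 273.15 = -94.9.
R = (-94.9 + 273.15) / (14/9) = 114.59.

114.59°R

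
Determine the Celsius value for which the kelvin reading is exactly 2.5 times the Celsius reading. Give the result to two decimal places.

182.10°C

Let C be the Celsius reading. The kelvin reading is K = 1·C + 273.15.
Require K = 2.5·C: 1·C + 273.15 = 2.5·C.
(-1.5)·C = -273.15  ⇒  C = 182.10.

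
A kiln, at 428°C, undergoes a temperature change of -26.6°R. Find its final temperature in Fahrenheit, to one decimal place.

The 26.6°R change is an interval, so only the factor 5/9 applies: -26.6 × 5/9 = -14.7778°C.
Final Celsius temperature: 428.0000 - 14.7778 = 413.2222°C.
In Fahrenheit: 413.2222 × 1.8 + 32 = 775.8°F.

775.8°F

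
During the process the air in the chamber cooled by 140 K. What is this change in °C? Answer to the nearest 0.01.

140.00°C

Kelvin and Celsius degrees are the same size, so the interval is unchanged: 140.00.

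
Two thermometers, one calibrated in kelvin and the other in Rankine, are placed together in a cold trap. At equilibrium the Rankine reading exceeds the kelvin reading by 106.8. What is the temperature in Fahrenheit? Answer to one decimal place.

Let x be the kelvin reading; then the Rankine reading is 1.8·x.
(1.8·x) - x = 106.8  ⇒  (0.8)·x = 106.8  ⇒  x = 133.5000 K.
In Celsius: 133.5 - 273.15 = -139.6500°C.
In Fahrenheit: -139.6500 × 1.8 + 32 = -219.4°F.

-219.4°F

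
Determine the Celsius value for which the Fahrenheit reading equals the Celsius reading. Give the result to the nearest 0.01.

Let C be the Celsius reading. The Fahrenheit reading is F = 1.8·C + 32.
Set F = C: 1.8·C + 32 = C.
(0.8)·C = -32  ⇒  C = -40.00.

-40.00°C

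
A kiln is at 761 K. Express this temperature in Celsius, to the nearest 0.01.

In Celsius: 761 - 273.15 = 487.8500°C.

487.85°C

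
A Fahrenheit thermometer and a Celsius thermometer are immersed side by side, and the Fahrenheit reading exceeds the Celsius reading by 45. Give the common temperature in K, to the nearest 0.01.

Let x be the Fahrenheit reading; then the Celsius reading is 5/9·x - 17.7778.
(5/9·x - 17.7778) - x = -45  ⇒  (-4/9)·x = -27.2222  ⇒  x = 61.2500°F.
In Celsius: (61.25 - 32) × 5/9 = 16.2500°C.
In kelvin: 16.2500 + 273.15 = 289.40 K.

289.40 K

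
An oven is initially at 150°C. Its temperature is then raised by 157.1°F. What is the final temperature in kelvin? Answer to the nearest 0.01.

The 157.1°F change is an interval, so only the factor 5/9 applies: +157.1 × 5/9 = +87.2778°C.
Final Celsius temperature: 150.0000 + 87.2778 = 237.2778°C.
In kelvin: 237.2778 + 273.15 = 510.43 K.

510.43 K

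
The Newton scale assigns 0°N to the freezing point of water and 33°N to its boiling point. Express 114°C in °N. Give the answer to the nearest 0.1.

Linearly onto the Newton scale: 0 + (114.0000 / 100) × (33 - 0) = 37.6°N.

37.6°N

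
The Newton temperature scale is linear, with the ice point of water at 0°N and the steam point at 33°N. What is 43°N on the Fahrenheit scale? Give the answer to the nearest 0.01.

266.55°F

Linear interpolation between the fixed points: C = (43 - 0) × 100 / (33 - 0) = 130.3030°C.
Then 130.3030 × 1.8 + 32 = 266.55°F.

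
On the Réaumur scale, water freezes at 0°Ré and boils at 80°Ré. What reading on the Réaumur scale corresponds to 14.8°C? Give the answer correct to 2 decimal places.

11.84°Ré

Linearly onto the Réaumur scale: 0 + (14.8000 / 100) × (80 - 0) = 11.84°Ré.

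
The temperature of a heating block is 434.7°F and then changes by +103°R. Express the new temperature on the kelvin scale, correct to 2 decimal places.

Initial temperature in Celsius: (434.7 - 32) × 5/9 = 223.7222°C.
The 103°R change is an interval, so only the factor 5/9 applies: +103 × 5/9 = +57.2222°C.
Final Celsius temperature: 223.7222 + 57.2222 = 280.9444°C.
In kelvin: 280.9444 + 273.15 = 554.09 K.

554.09 K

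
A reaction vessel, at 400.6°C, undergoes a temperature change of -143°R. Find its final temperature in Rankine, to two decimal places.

1069.75°R

The 143°R change is an interval, so only the factor 5/9 applies: -143 × 5/9 = -79.4444°C.
Final Celsius temperature: 400.6000 - 79.4444 = 321.1556°C.
In Rankine: 321.1556 × 1.8 + 491.67 = 1069.75°R.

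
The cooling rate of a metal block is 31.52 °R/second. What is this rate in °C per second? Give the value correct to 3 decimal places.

17.511 °C/second

The quantity depends on a temperature interval, so only the ratio of degree sizes applies; the offset between the scales is irrelevant.
A change of 1°R is a change of 5/9°C, so 31.52 × 5/9 = 17.511.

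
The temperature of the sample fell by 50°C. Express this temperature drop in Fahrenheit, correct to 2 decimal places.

An interval of 1°C corresponds to 1.8°F.
50 × 1.8 = 90.00.

90.00°F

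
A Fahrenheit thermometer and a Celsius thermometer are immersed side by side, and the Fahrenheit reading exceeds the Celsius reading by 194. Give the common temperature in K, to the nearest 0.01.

475.65 K

Let x be the Fahrenheit reading; then the Celsius reading is 5/9·x - 17.7778.
(5/9·x - 17.7778) - x = -194  ⇒  (-4/9)·x = -176.222  ⇒  x = 396.5000°F.
In Celsius: (396.5 - 32) × 5/9 = 202.5000°C.
In kelvin: 202.5000 + 273.15 = 475.65 K.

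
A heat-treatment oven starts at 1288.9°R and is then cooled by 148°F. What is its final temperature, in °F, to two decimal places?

681.23°F

Initial temperature in Celsius: (1288.9 - 491.67) × 5/9 = 442.9056°C.
The 148°F change is an interval, so only the factor 5/9 applies: -148 × 5/9 = -82.2222°C.
Final Celsius temperature: 442.9056 - 82.2222 = 360.6833°C.
In Fahrenheit: 360.6833 × 1.8 + 32 = 681.23°F.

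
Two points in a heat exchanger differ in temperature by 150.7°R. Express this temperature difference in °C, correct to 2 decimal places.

83.72°C

An interval of 1°R corresponds to 5/9°C.
150.7 × 5/9 = 83.72.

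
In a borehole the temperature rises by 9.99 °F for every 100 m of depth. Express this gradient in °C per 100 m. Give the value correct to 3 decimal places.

The quantity depends on a temperature interval, so only the ratio of degree sizes applies; the offset between the scales is irrelevant.
A change of 1°F is a change of 5/9°C, so 9.99 × 5/9 = 5.550.

5.550 °C/100 m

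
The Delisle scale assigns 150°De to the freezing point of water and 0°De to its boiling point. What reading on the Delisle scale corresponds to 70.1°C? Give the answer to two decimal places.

44.85°De

Linearly onto the Delisle scale: 150 + (70.1000 / 100) × (0 - 150) = 44.85°De.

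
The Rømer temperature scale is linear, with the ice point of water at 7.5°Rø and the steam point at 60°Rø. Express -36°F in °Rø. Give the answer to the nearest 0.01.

First in Celsius: (-36 - 32) × 5/9 = -37.7778°C.
Linearly onto the Rømer scale: 7.5 + (-37.7778 / 100) × (60 - 7.5) = -12.33°Rø.

-12.33°Rø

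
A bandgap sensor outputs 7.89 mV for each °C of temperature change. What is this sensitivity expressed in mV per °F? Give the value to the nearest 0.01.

4.38 mV per °F

Since only a temperature interval is involved, the additive offset between the scales drops out.
A change of 1°F is a change of 5/9°C, so per °F the value is 7.89 × 5/9 = 4.38.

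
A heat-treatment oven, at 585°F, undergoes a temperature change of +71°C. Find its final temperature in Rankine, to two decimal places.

Initial temperature in Celsius: (585 - 32) × 5/9 = 307.2222°C.
Final Celsius temperature: 307.2222 + 71.0000 = 378.2222°C.
In Rankine: 378.2222 × 1.8 + 491.67 = 1172.47°R.

1172.47°R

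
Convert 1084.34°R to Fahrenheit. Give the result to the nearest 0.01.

624.67°F

In Celsius: (1084.34 - 491.67) × 5/9 = 329.2611°C.
In Fahrenheit: 329.2611 × 1.8 + 32 = 624.67°F.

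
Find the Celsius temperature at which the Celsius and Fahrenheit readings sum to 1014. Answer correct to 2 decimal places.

Let C be the Celsius reading. The Fahrenheit reading is F = 1.8·C + 32.
Require C + F = 1014: (2.8)·C + 32 = 1014.
C = (1014 - 32) / (2.8) = 350.71.

350.71°C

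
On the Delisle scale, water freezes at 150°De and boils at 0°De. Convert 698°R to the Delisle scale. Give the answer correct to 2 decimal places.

First in Celsius: (698 - 491.67) × 5/9 = 114.6278°C.
Linearly onto the Delisle scale: 150 + (114.6278 / 100) × (0 - 150) = -21.94°De.

-21.94°De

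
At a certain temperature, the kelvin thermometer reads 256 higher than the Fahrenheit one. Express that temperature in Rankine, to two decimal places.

458.26°R

Let x be the Fahrenheit reading; then the kelvin reading is 5/9·x + 255.372.
(5/9·x + 255.372) - x = 256  ⇒  (-4/9)·x = 0.627778  ⇒  x = -1.4125°F.
In Celsius: (-1.4125 - 32) × 5/9 = -18.5625°C.
In Rankine: -18.5625 × 1.8 + 491.67 = 458.26°R.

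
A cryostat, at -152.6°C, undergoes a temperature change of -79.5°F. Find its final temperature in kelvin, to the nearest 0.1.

76.4 K

The 79.5°F change is an interval, so only the factor 5/9 applies: -79.5 × 5/9 = -44.1667°C.
Final Celsius temperature: -152.6000 - 44.1667 = -196.7667°C.
In kelvin: -196.7667 + 273.15 = 76.4 K.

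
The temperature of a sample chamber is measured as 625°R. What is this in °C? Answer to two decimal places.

In Celsius: (625 - 491.67) × 5/9 = 74.0722°C.

74.07°C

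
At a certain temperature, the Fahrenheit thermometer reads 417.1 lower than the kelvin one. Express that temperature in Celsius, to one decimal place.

Let x be the kelvin reading; then the Fahrenheit reading is 1.8·x - 459.67.
(1.8·x - 459.67) - x = -417.1  ⇒  (0.8)·x = 42.57  ⇒  x = 53.2125 K.
In Celsius: 53.2125 - 273.15 = -219.9°C.

-219.9°C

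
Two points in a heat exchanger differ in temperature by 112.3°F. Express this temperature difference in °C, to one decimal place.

Only the scale ratio 5/9 matters for a change in temperature.
112.3 × 5/9 = 62.4.

62.4°C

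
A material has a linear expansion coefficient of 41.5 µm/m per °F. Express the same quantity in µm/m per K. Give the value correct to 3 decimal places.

The quantity depends on a temperature interval, so only the ratio of degree sizes applies; the offset between the scales is irrelevant.
A change of 1 K is a change of 1.8°F, so per K the value is 41.5 × 1.8 = 74.700.

74.700 µm/m per K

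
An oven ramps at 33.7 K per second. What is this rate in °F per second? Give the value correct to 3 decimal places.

The quantity depends on a temperature interval, so only the ratio of degree sizes applies; the offset between the scales is irrelevant.
A change of 1 K is a change of 1.8°F, so 33.7 × 1.8 = 60.660.

60.660 °F/second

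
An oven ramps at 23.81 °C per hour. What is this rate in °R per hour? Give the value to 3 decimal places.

42.858 °R/hour

Since only a temperature interval is involved, the additive offset between the scales drops out.
A change of 1°C is a change of 1.8°R, so 23.81 × 1.8 = 42.858.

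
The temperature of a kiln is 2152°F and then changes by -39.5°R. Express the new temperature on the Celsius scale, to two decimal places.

Initial temperature in Celsius: (2152 - 32) × 5/9 = 1177.7778°C.
The 39.5°R change is an interval, so only the factor 5/9 applies: -39.5 × 5/9 = -21.9444°C.
Final Celsius temperature: 1177.7778 - 21.9444 = 1155.8333°C.

1155.83°C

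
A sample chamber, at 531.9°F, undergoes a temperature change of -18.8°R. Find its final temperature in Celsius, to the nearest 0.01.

Initial temperature in Celsius: (531.9 - 32) × 5/9 = 277.7222°C.
The 18.8°R change is an interval, so only the factor 5/9 applies: -18.8 × 5/9 = -10.4444°C.
Final Celsius temperature: 277.7222 - 10.4444 = 267.2778°C.

267.28°C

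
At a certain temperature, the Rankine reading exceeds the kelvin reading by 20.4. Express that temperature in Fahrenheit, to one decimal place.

-413.8°F

Let x be the Rankine reading; then the kelvin reading is 5/9·x.
(5/9·x) - x = -20.4  ⇒  (-4/9)·x = -20.4  ⇒  x = 45.9000°R.
In Celsius: (45.9 - 491.67) × 5/9 = -247.6500°C.
In Fahrenheit: -247.6500 × 1.8 + 32 = -413.8°F.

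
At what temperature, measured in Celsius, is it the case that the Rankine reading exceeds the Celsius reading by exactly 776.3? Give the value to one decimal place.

Let C be the Celsius reading. The Rankine reading is R = 1.8·C + 491.67.
Require R - C = 776.3: (0.8)·C + 491.67 = 776.3.
C = (776.3 - 491.67) / (0.8) = 355.8.

355.8°C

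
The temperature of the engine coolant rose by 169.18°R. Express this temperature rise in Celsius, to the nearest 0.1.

94.0°C

For a temperature interval the offset drops out; only the factor 5/9 applies.
169.18 × 5/9 = 94.0.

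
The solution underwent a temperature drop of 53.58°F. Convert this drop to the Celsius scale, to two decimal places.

29.77°C

An interval of 1°F corresponds to 5/9°C.
53.58 × 5/9 = 29.77.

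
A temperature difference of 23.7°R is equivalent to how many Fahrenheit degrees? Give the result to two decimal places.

23.70°F

Rankine and Fahrenheit degrees are the same size, so the interval is unchanged: 23.70.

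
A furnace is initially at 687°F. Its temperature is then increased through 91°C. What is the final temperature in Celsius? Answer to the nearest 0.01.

Initial temperature in Celsius: (687 - 32) × 5/9 = 363.8889°C.
Final Celsius temperature: 363.8889 + 91.0000 = 454.8889°C.

454.89°C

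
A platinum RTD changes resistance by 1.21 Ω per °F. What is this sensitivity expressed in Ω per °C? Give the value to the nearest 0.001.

2.178 Ω per °C

Since only a temperature interval is involved, the additive offset between the scales drops out.
A change of 1°C is a change of 1.8°F, so per °C the value is 1.21 × 1.8 = 2.178.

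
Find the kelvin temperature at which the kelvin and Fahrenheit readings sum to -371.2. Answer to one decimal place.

Let K be the kelvin reading. The Fahrenheit reading is F = 1.8·K - 459.67.
Require K + F = -371.2: (2.8)·K - 459.67 = -371.2.
K = (-371.2 + 459.67) / (2.8) = 31.6.

31.6 K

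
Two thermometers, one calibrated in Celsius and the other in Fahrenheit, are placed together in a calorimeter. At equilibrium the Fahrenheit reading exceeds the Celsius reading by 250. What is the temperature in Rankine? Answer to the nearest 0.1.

982.2°R

Let x be the Celsius reading; then the Fahrenheit reading is 1.8·x + 32.
(1.8·x + 32) - x = 250  ⇒  (0.8)·x = 218  ⇒  x = 272.5000°C.
In Rankine: 272.5000 × 1.8 + 491.67 = 982.2°R.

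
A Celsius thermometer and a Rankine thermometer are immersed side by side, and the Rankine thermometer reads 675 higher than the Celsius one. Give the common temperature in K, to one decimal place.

502.3 K

Let x be the Celsius reading; then the Rankine reading is 1.8·x + 491.67.
(1.8·x + 491.67) - x = 675  ⇒  (0.8)·x = 183.33  ⇒  x = 229.1625°C.
In kelvin: 229.1625 + 273.15 = 502.3 K.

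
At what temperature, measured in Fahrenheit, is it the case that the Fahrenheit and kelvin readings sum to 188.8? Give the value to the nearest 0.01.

-42.80°F

Let F be the Fahrenheit reading. The kelvin reading is K = 5/9·F + 255.372.
Require F + K = 188.8: (14/9)·F + 255.372 = 188.8.
F = (188.8 - 255.372) / (14/9) = -42.80.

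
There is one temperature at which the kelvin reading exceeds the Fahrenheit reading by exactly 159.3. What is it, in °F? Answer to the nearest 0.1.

216.2°F

Let F be the Fahrenheit reading. The kelvin reading is K = 5/9·F + 255.372.
Require K - F = 159.3: (-4/9)·F + 255.372 = 159.3.
F = (159.3 - 255.372) / (-4/9) = 216.2.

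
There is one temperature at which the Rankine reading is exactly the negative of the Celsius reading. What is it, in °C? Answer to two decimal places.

Let C be the Celsius reading. The Rankine reading is R = 1.8·C + 491.67.
Require R = -1·C: 1.8·C + 491.67 = -1·C.
(2.8)·C = -491.67  ⇒  C = -175.60.

-175.60°C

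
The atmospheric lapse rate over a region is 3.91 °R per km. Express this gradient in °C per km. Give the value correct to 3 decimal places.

2.172 °C/km

The quantity depends on a temperature interval, so only the ratio of degree sizes applies; the offset between the scales is irrelevant.
A change of 1°R is a change of 5/9°C, so 3.91 × 5/9 = 2.172.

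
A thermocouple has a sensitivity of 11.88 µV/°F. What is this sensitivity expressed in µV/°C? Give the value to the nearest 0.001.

The quantity depends on a temperature interval, so only the ratio of degree sizes applies; the offset between the scales is irrelevant.
A change of 1°C is a change of 1.8°F, so per °C the value is 11.88 × 1.8 = 21.384.

21.384 µV/°C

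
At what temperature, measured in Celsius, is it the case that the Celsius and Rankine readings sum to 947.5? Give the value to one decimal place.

162.8°C

Let C be the Celsius reading. The Rankine reading is R = 1.8·C + 491.67.
Require C + R = 947.5: (2.8)·C + 491.67 = 947.5.
C = (947.5 - 491.67) / (2.8) = 162.8.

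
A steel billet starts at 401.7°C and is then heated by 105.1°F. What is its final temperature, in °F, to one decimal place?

860.2°F

The 105.1°F change is an interval, so only the factor 5/9 applies: +105.1 × 5/9 = +58.3889°C.
Final Celsius temperature: 401.7000 + 58.3889 = 460.0889°C.
In Fahrenheit: 460.0889 × 1.8 + 32 = 860.2°F.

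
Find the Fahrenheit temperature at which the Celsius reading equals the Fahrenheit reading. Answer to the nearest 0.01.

Let F be the Fahrenheit reading. The Celsius reading is C = 5/9·F - 17.7778.
Set C = F: 5/9·F - 17.7778 = F.
(-4/9)·F = 17.7778  ⇒  F = -40.00.

-40.00°F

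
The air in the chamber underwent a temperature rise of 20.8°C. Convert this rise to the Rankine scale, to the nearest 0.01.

For a temperature interval the offset drops out; only the factor 1.8 applies.
20.8 × 1.8 = 37.44.

37.44°R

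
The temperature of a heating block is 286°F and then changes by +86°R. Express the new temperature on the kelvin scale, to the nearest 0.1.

462.0 K

Initial temperature in Celsius: (286 - 32) × 5/9 = 141.1111°C.
The 86°R change is an interval, so only the factor 5/9 applies: +86 × 5/9 = +47.7778°C.
Final Celsius temperature: 141.1111 + 47.7778 = 188.8889°C.
In kelvin: 188.8889 + 273.15 = 462.0 K.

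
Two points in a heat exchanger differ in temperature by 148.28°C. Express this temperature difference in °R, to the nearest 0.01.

Only the scale ratio 1.8 matters for a change in temperature.
148.28 × 1.8 = 266.90.

266.90°R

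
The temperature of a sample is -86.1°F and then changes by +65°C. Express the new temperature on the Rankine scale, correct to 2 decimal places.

490.57°R

Initial temperature in Celsius: (-86.1 - 32) × 5/9 = -65.6111°C.
Final Celsius temperature: -65.6111 + 65.0000 = -0.6111°C.
In Rankine: -0.6111 × 1.8 + 491.67 = 490.57°R.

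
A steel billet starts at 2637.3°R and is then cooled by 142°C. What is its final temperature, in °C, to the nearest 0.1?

Initial temperature in Celsius: (2637.3 - 491.67) × 5/9 = 1192.0167°C.
Final Celsius temperature: 1192.0167 - 142.0000 = 1050.0167°C.

1050.0°C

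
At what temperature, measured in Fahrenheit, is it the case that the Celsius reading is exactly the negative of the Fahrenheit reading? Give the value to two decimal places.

11.43°F

Let F be the Fahrenheit reading. The Celsius reading is C = 5/9·F - 17.7778.
Require C = -1·F: 5/9·F - 17.7778 = -1·F.
(14/9)·F = 17.7778  ⇒  F = 11.43.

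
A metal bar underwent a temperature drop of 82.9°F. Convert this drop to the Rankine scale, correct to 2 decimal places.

82.90°R

Fahrenheit and Rankine degrees are the same size, so the interval is unchanged: 82.90.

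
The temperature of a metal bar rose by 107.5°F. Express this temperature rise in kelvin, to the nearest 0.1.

59.7 K

For a temperature interval the offset drops out; only the factor 5/9 applies.
107.5 × 5/9 = 59.7.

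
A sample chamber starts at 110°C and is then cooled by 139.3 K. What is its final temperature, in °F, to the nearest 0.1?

The 139.3 K change is an interval; Kelvin and Celsius degrees are the same size, so ΔC = -139.3°C.
Final Celsius temperature: 110.0000 - 139.3000 = -29.3000°C.
In Fahrenheit: -29.3000 × 1.8 + 32 = -20.7°F.

-20.7°F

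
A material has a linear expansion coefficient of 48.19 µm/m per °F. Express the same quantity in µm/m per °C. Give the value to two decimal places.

86.74 µm/m per °C

The quantity depends on a temperature interval, so only the ratio of degree sizes applies; the offset between the scales is irrelevant.
A change of 1°C is a change of 1.8°F, so per °C the value is 48.19 × 1.8 = 86.74.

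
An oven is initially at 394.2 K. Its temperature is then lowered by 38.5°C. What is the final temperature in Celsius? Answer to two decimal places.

82.55°C

Initial temperature in Celsius: 394.2 - 273.15 = 121.0500°C.
Final Celsius temperature: 121.0500 - 38.5000 = 82.5500°C.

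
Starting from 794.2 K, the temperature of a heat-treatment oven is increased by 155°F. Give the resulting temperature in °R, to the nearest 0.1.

1584.6°R

Initial temperature in Celsius: 794.2 - 273.15 = 521.0500°C.
The 155°F change is an interval, so only the factor 5/9 applies: +155 × 5/9 = +86.1111°C.
Final Celsius temperature: 521.0500 + 86.1111 = 607.1611°C.
In Rankine: 607.1611 × 1.8 + 491.67 = 1584.6°R.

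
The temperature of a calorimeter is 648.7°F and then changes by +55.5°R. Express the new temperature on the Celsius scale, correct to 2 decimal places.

Initial temperature in Celsius: (648.7 - 32) × 5/9 = 342.6111°C.
The 55.5°R change is an interval, so only the factor 5/9 applies: +55.5 × 5/9 = +30.8333°C.
Final Celsius temperature: 342.6111 + 30.8333 = 373.4444°C.

373.44°C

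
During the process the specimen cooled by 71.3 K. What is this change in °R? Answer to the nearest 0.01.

128.34°R

An interval of 1 K corresponds to 1.8°R.
71.3 × 1.8 = 128.34.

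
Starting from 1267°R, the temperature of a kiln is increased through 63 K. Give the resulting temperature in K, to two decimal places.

766.89 K

Initial temperature in Celsius: (1267 - 491.67) × 5/9 = 430.7389°C.
The 63 K change is an interval; Kelvin and Celsius degrees are the same size, so ΔC = +63°C.
Final Celsius temperature: 430.7389 + 63.0000 = 493.7389°C.
In kelvin: 493.7389 + 273.15 = 766.89 K.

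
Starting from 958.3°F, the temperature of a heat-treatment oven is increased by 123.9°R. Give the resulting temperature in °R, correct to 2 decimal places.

Initial temperature in Celsius: (958.3 - 32) × 5/9 = 514.6111°C.
The 123.9°R change is an interval, so only the factor 5/9 applies: +123.9 × 5/9 = +68.8333°C.
Final Celsius temperature: 514.6111 + 68.8333 = 583.4444°C.
In Rankine: 583.4444 × 1.8 + 491.67 = 1541.87°R.

1541.87°R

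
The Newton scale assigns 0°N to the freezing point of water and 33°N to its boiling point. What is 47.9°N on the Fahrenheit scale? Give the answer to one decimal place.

Linear interpolation between the fixed points: C = (47.9 - 0) × 100 / (33 - 0) = 145.1515°C.
Then 145.1515 × 1.8 + 32 = 293.3°F.

293.3°F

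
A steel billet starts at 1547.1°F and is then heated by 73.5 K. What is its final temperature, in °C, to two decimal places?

915.22°C

Initial temperature in Celsius: (1547.1 - 32) × 5/9 = 841.7222°C.
The 73.5 K change is an interval; Kelvin and Celsius degrees are the same size, so ΔC = +73.5°C.
Final Celsius temperature: 841.7222 + 73.5000 = 915.2222°C.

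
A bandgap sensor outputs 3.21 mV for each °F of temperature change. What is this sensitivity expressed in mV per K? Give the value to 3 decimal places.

5.778 mV per K

Since only a temperature interval is involved, the additive offset between the scales drops out.
A change of 1 K is a change of 1.8°F, so per K the value is 3.21 × 1.8 = 5.778.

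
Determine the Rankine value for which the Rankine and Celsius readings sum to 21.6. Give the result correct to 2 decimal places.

Let R be the Rankine reading. The Celsius reading is C = 5/9·R - 273.15.
Require R + C = 21.6: (14/9)·R - 273.15 = 21.6.
R = (21.6 + 273.15) / (14/9) = 189.48.

189.48°R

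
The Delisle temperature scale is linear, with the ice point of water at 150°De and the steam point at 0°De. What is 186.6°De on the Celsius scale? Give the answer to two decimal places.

-24.40°C

Linear interpolation between the fixed points: C = (186.6 - 150) × 100 / (0 - 150) = -24.4000°C.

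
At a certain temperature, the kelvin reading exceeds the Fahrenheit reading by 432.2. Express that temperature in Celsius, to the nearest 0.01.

-238.81°C

Let x be the kelvin reading; then the Fahrenheit reading is 1.8·x - 459.67.
(1.8·x - 459.67) - x = -432.2  ⇒  (0.8)·x = 27.47  ⇒  x = 34.3375 K.
In Celsius: 34.3375 - 273.15 = -238.81°C.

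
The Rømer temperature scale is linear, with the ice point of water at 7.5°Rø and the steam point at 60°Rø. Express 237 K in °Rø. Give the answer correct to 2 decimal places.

-11.48°Rø

First in Celsius: 237 - 273.15 = -36.1500°C.
Linearly onto the Rømer scale: 7.5 + (-36.1500 / 100) × (60 - 7.5) = -11.48°Rø.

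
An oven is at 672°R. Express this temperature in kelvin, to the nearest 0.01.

In Celsius: (672 - 491.67) × 5/9 = 100.1833°C.
In kelvin: 100.1833 + 273.15 = 373.33 K.

373.33 K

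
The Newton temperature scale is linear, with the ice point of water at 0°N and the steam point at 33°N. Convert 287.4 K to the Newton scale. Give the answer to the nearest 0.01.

4.70°N

First in Celsius: 287.4 - 273.15 = 14.2500°C.
Linearly onto the Newton scale: 0 + (14.2500 / 100) × (33 - 0) = 4.70°N.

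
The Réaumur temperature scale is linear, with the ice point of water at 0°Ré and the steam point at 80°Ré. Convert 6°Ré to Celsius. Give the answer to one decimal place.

7.5°C

Linear interpolation between the fixed points: C = (6 - 0) × 100 / (80 - 0) = 7.5000°C.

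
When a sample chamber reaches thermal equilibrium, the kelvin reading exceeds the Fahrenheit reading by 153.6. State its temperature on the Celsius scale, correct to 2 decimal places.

109.44°C

Let x be the kelvin reading; then the Fahrenheit reading is 1.8·x - 459.67.
(1.8·x - 459.67) - x = -153.6  ⇒  (0.8)·x = 306.07  ⇒  x = 382.5875 K.
In Celsius: 382.5875 - 273.15 = 109.44°C.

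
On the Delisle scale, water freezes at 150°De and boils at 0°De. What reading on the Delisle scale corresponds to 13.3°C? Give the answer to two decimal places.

Linearly onto the Delisle scale: 150 + (13.3000 / 100) × (0 - 150) = 130.05°De.

130.05°De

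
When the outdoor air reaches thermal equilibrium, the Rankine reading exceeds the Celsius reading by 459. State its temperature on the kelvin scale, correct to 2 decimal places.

232.31 K

Let x be the Celsius reading; then the Rankine reading is 1.8·x + 491.67.
(1.8·x + 491.67) - x = 459  ⇒  (0.8)·x = -32.67  ⇒  x = -40.8375°C.
In kelvin: -40.8375 + 273.15 = 232.31 K.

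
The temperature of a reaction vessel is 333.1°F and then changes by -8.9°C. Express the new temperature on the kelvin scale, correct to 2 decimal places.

Initial temperature in Celsius: (333.1 - 32) × 5/9 = 167.2778°C.
Final Celsius temperature: 167.2778 - 8.9000 = 158.3778°C.
In kelvin: 158.3778 + 273.15 = 431.53 K.

431.53 K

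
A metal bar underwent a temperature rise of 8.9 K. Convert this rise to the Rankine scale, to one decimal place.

16.0°R

For a temperature interval the offset drops out; only the factor 1.8 applies.
8.9 × 1.8 = 16.0.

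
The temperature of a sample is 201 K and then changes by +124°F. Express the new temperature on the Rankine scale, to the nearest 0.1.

485.8°R

Initial temperature in Celsius: 201 - 273.15 = -72.1500°C.
The 124°F change is an interval, so only the factor 5/9 applies: +124 × 5/9 = +68.8889°C.
Final Celsius temperature: -72.1500 + 68.8889 = -3.2611°C.
In Rankine: -3.2611 × 1.8 + 491.67 = 485.8°R.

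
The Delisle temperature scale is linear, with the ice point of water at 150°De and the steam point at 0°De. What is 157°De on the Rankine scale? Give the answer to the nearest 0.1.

Linear interpolation between the fixed points: C = (157 - 150) × 100 / (0 - 150) = -4.6667°C.
Then -4.6667 × 1.8 + 491.67 = 483.3°R.

483.3°R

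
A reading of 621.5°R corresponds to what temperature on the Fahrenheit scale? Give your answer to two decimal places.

161.83°F

In Celsius: (621.5 - 491.67) × 5/9 = 72.1278°C.
In Fahrenheit: 72.1278 × 1.8 + 32 = 161.83°F.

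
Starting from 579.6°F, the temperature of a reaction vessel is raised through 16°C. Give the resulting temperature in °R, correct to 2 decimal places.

Initial temperature in Celsius: (579.6 - 32) × 5/9 = 304.2222°C.
Final Celsius temperature: 304.2222 + 16.0000 = 320.2222°C.
In Rankine: 320.2222 × 1.8 + 491.67 = 1068.07°R.

1068.07°R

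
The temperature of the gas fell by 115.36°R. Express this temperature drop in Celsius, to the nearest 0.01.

Only the scale ratio 5/9 matters for a change in temperature.
115.36 × 5/9 = 64.09.

64.09°C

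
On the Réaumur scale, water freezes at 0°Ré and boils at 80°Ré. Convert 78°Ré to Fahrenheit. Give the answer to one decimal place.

207.5°F

Linear interpolation between the fixed points: C = (78 - 0) × 100 / (80 - 0) = 97.5000°C.
Then 97.5000 × 1.8 + 32 = 207.5°F.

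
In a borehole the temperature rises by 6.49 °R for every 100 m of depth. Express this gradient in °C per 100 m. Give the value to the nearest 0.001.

3.606 °C/100 m

Since only a temperature interval is involved, the additive offset between the scales drops out.
A change of 1°R is a change of 5/9°C, so 6.49 × 5/9 = 3.606.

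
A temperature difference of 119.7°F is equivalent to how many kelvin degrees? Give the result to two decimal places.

66.50 K

For a temperature interval the offset drops out; only the factor 5/9 applies.
119.7 × 5/9 = 66.50.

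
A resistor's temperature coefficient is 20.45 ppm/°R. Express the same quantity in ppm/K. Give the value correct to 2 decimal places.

The quantity depends on a temperature interval, so only the ratio of degree sizes applies; the offset between the scales is irrelevant.
A change of 1 K is a change of 1.8°R, so per K the value is 20.45 × 1.8 = 36.81.

36.81 ppm/K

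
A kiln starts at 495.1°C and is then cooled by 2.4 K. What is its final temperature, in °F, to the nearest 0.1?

The 2.4 K change is an interval; Kelvin and Celsius degrees are the same size, so ΔC = -2.4°C.
Final Celsius temperature: 495.1000 - 2.4000 = 492.7000°C.
In Fahrenheit: 492.7000 × 1.8 + 32 = 918.9°F.

918.9°F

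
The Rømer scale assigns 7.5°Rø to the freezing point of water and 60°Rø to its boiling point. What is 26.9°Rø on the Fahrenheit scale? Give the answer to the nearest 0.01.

Linear interpolation between the fixed points: C = (26.9 - 7.5) × 100 / (60 - 7.5) = 36.9524°C.
Then 36.9524 × 1.8 + 32 = 98.51°F.

98.51°F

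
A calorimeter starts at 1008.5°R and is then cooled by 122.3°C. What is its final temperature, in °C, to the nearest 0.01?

164.83°C

Initial temperature in Celsius: (1008.5 - 491.67) × 5/9 = 287.1278°C.
Final Celsius temperature: 287.1278 - 122.3000 = 164.8278°C.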